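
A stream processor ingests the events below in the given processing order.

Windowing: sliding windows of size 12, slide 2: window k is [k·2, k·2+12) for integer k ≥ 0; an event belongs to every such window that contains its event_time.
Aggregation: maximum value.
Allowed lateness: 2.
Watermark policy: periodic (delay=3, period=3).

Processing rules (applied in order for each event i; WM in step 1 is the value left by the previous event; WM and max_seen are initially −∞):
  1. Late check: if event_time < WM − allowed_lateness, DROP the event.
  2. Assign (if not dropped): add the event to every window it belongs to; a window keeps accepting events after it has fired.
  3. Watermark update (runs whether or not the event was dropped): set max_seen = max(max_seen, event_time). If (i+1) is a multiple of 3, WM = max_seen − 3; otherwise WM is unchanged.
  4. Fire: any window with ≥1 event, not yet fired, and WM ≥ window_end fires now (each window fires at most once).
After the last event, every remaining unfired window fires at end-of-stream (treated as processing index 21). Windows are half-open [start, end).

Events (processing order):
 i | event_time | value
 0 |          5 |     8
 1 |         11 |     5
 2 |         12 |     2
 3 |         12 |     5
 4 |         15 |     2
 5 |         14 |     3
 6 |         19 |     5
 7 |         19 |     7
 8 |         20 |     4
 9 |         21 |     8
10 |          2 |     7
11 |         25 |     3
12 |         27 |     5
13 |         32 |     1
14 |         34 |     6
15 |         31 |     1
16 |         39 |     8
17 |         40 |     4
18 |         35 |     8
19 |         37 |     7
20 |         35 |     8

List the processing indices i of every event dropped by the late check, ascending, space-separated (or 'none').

10

i=0 t=5 v=8: → [4,16),[2,14),[0,12); WM=−∞
i=1 t=11 v=5: → [10,22),[8,20),[6,18),[4,16),[2,14),[0,12); WM=−∞
i=2 t=12 v=2: → [12,24),[10,22),[8,20),[6,18),[4,16),[2,14); WM=9
i=3 t=12 v=5: → [12,24),[10,22),[8,20),[6,18),[4,16),[2,14); WM=9
i=4 t=15 v=2: → [14,26),[12,24),[10,22),[8,20),[6,18),[4,16); WM=9
i=5 t=14 v=3: → [14,26),[12,24),[10,22),[8,20),[6,18),[4,16); WM=12; [0,12) fires=8
i=6 t=19 v=5: → [18,30),[16,28),[14,26),[12,24),[10,22),[8,20); WM=12
i=7 t=19 v=7: → [18,30),[16,28),[14,26),[12,24),[10,22),[8,20); WM=12
i=8 t=20 v=4: → [20,32),[18,30),[16,28),[14,26),[12,24),[10,22); WM=17; [2,14) fires=8 [4,16) fires=8
i=9 t=21 v=8: → [20,32),[18,30),[16,28),[14,26),[12,24),[10,22); WM=17
i=10 t=2 v=7: DROP (t<17-2); WM=17
i=11 t=25 v=3: → [24,36),[22,34),[20,32),[18,30),[16,28),[14,26); WM=22; [6,18) fires=5 [8,20) fires=7 [10,22) fires=8
i=12 t=27 v=5: → [26,38),[24,36),[22,34),[20,32),[18,30),[16,28); WM=22
i=13 t=32 v=1: → [32,44),[30,42),[28,40),[26,38),[24,36),[22,34); WM=22
i=14 t=34 v=6: → [34,46),[32,44),[30,42),[28,40),[26,38),[24,36); WM=31; [12,24) fires=8 [14,26) fires=8 [16,28) fires=8 [18,30) fires=8
i=15 t=31 v=1: → [30,42),[28,40),[26,38),[24,36),[22,34),[20,32); WM=31
i=16 t=39 v=8: → [38,50),[36,48),[34,46),[32,44),[30,42),[28,40); WM=31
i=17 t=40 v=4: → [40,52),[38,50),[36,48),[34,46),[32,44),[30,42); WM=37; [20,32) fires=8 [22,34) fires=5 [24,36) fires=6
i=18 t=35 v=8: → [34,46),[32,44),[30,42),[28,40),[26,38),[24,36); WM=37
i=19 t=37 v=7: → [36,48),[34,46),[32,44),[30,42),[28,40),[26,38); WM=37
i=20 t=35 v=8: → [34,46),[32,44),[30,42),[28,40),[26,38),[24,36); WM=37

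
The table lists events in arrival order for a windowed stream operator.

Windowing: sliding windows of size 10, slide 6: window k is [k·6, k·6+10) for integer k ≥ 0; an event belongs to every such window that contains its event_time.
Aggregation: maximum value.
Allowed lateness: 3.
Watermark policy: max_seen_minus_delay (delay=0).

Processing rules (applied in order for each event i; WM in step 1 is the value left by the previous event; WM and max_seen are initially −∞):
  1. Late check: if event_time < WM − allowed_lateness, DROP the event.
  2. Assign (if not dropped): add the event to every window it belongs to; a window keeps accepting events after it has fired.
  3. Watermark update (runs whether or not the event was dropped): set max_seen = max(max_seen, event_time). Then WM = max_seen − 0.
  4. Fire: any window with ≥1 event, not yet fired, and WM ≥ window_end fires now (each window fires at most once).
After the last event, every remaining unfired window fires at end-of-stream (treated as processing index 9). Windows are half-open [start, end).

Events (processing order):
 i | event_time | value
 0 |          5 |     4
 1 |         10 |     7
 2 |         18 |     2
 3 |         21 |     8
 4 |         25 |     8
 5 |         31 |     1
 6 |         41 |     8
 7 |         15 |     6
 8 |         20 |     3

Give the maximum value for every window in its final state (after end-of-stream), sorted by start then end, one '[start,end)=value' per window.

[0,10)=4 [6,16)=7 [12,22)=8 [18,28)=8 [24,34)=8 [30,40)=1 [36,46)=8

i=0 t=5 v=4: → [0,10); WM=5
i=1 t=10 v=7: → [6,16); WM=10; [0,10) fires=4
i=2 t=18 v=2: → [18,28),[12,22); WM=18; [6,16) fires=7
i=3 t=21 v=8: → [18,28),[12,22); WM=21
i=4 t=25 v=8: → [24,34),[18,28); WM=25; [12,22) fires=8
i=5 t=31 v=1: → [30,40),[24,34); WM=31; [18,28) fires=8
i=6 t=41 v=8: → [36,46); WM=41; [24,34) fires=8 [30,40) fires=1
i=7 t=15 v=6: DROP (t<41-3); WM=41
i=8 t=20 v=3: DROP (t<41-3); WM=41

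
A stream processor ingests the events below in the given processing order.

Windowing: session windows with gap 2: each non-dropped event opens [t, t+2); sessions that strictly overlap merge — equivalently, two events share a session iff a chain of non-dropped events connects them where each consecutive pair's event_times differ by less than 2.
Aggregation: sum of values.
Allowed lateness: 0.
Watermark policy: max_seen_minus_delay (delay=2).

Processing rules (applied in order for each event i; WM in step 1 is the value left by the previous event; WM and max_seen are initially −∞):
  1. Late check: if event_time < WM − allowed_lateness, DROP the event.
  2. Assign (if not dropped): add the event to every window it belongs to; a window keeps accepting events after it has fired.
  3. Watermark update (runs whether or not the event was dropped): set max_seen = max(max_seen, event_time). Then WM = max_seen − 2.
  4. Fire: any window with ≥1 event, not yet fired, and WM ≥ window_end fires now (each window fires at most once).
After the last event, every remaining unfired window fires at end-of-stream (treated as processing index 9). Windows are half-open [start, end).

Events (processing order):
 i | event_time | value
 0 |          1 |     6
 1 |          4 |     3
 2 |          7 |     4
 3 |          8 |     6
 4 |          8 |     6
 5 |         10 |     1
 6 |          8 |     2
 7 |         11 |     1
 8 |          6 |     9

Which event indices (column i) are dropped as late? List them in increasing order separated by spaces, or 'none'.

8

i=0 t=1 v=6: → [1,3); WM=-1
i=1 t=4 v=3: → [4,6); WM=2
i=2 t=7 v=4: → [7,9); WM=5
i=3 t=8 v=6: → [7,10); WM=6
i=4 t=8 v=6: → [7,10); WM=6
i=5 t=10 v=1: → [10,12); WM=8
i=6 t=8 v=2: → [7,10); WM=8
i=7 t=11 v=1: → [10,13); WM=9
i=8 t=6 v=9: DROP (t<9-0); WM=9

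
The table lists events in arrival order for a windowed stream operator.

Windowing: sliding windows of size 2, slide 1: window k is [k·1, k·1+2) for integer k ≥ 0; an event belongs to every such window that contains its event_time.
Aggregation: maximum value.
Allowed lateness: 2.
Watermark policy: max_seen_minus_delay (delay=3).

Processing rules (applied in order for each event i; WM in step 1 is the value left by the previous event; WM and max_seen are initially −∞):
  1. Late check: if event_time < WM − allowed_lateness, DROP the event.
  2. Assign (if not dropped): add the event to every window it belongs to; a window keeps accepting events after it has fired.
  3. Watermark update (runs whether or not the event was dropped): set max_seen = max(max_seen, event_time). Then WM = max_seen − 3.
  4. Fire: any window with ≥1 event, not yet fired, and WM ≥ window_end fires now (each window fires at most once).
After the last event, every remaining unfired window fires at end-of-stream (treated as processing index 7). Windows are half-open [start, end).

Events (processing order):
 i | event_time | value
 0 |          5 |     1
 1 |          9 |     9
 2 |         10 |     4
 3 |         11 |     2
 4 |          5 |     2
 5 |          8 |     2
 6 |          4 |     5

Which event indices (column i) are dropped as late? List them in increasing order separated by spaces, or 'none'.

4 6

i=0 t=5 v=1: → [5,7),[4,6); WM=2
i=1 t=9 v=9: → [9,11),[8,10); WM=6; [4,6) fires=1
i=2 t=10 v=4: → [10,12),[9,11); WM=7; [5,7) fires=1
i=3 t=11 v=2: → [11,13),[10,12); WM=8
i=4 t=5 v=2: DROP (t<8-2); WM=8
i=5 t=8 v=2: → [8,10),[7,9); WM=8
i=6 t=4 v=5: DROP (t<8-2); WM=8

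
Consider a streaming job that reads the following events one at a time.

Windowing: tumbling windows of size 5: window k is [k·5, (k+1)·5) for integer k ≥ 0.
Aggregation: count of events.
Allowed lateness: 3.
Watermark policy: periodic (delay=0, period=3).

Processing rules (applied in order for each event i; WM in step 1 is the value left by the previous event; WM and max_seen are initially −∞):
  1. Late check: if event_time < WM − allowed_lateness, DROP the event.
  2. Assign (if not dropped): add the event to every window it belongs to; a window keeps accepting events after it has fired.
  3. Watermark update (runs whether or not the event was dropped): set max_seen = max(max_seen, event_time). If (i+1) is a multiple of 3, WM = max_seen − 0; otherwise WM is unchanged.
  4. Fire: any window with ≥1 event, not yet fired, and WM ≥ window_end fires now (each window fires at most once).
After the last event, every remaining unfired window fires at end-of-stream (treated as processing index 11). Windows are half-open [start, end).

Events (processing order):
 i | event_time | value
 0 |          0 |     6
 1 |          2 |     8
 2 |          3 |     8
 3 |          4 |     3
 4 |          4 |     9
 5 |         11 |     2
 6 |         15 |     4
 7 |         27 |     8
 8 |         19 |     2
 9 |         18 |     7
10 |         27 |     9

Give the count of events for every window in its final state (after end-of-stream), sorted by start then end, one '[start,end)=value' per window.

i=0 t=0 v=6: → [0,5); WM=−∞
i=1 t=2 v=8: → [0,5); WM=−∞
i=2 t=3 v=8: → [0,5); WM=3
i=3 t=4 v=3: → [0,5); WM=3
i=4 t=4 v=9: → [0,5); WM=3
i=5 t=11 v=2: → [10,15); WM=11; [0,5) fires=5
i=6 t=15 v=4: → [15,20); WM=11
i=7 t=27 v=8: → [25,30); WM=11
i=8 t=19 v=2: → [15,20); WM=27; [10,15) fires=1 [15,20) fires=2
i=9 t=18 v=7: DROP (t<27-3); WM=27
i=10 t=27 v=9: → [25,30); WM=27

[0,5)=5 [10,15)=1 [15,20)=2 [25,30)=2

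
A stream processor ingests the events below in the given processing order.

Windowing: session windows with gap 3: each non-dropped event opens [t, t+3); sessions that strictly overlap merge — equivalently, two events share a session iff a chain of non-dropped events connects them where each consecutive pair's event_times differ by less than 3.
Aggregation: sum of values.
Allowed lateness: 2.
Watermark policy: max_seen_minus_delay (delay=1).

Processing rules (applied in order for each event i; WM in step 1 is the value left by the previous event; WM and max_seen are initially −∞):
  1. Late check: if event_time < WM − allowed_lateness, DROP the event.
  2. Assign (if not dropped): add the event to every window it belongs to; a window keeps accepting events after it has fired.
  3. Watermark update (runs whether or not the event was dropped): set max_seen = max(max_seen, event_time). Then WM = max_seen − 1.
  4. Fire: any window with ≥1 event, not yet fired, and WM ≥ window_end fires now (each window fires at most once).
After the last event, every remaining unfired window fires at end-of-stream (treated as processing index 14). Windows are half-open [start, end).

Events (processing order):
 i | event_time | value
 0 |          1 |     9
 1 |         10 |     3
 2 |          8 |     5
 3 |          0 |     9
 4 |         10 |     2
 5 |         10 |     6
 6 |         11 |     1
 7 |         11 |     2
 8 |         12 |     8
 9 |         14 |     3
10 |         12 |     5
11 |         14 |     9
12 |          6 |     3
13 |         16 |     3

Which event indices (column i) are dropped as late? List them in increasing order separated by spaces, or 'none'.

3 12

i=0 t=1 v=9: → [1,4); WM=0
i=1 t=10 v=3: → [10,13); WM=9
i=2 t=8 v=5: → [8,13); WM=9
i=3 t=0 v=9: DROP (t<9-2); WM=9
i=4 t=10 v=2: → [8,13); WM=9
i=5 t=10 v=6: → [8,13); WM=9
i=6 t=11 v=1: → [8,14); WM=10
i=7 t=11 v=2: → [8,14); WM=10
i=8 t=12 v=8: → [8,15); WM=11
i=9 t=14 v=3: → [8,17); WM=13
i=10 t=12 v=5: → [8,17); WM=13
i=11 t=14 v=9: → [8,17); WM=13
i=12 t=6 v=3: DROP (t<13-2); WM=13
i=13 t=16 v=3: → [8,19); WM=15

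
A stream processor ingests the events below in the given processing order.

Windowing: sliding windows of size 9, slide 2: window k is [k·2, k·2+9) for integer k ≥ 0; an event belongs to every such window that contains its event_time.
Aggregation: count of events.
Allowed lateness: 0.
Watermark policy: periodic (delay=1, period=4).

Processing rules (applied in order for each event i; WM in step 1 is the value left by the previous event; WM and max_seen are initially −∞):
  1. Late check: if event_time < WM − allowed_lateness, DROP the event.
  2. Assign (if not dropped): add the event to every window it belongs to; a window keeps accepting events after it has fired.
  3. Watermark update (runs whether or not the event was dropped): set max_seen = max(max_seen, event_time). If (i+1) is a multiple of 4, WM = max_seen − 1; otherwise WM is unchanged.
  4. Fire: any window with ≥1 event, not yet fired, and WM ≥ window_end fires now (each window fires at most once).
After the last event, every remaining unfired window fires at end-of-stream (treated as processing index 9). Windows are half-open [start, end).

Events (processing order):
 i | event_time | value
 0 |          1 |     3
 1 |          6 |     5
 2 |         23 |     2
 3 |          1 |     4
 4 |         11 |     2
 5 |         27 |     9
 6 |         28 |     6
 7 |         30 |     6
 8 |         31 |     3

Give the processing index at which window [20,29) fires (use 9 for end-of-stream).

i=0 t=1 v=3: → [0,9); WM=−∞
i=1 t=6 v=5: → [6,15),[4,13),[2,11),[0,9); WM=−∞
i=2 t=23 v=2: → [22,31),[20,29),[18,27),[16,25); WM=−∞
i=3 t=1 v=4: → [0,9); WM=22; [0,9) fires=3 [2,11) fires=1 [4,13) fires=1 [6,15) fires=1
i=4 t=11 v=2: DROP (t<22-0); WM=22
i=5 t=27 v=9: → [26,35),[24,33),[22,31),[20,29); WM=22
i=6 t=28 v=6: → [28,37),[26,35),[24,33),[22,31),[20,29); WM=22
i=7 t=30 v=6: → [30,39),[28,37),[26,35),[24,33),[22,31); WM=29; [16,25) fires=1 [18,27) fires=1 [20,29) fires=3
i=8 t=31 v=3: → [30,39),[28,37),[26,35),[24,33); WM=29

7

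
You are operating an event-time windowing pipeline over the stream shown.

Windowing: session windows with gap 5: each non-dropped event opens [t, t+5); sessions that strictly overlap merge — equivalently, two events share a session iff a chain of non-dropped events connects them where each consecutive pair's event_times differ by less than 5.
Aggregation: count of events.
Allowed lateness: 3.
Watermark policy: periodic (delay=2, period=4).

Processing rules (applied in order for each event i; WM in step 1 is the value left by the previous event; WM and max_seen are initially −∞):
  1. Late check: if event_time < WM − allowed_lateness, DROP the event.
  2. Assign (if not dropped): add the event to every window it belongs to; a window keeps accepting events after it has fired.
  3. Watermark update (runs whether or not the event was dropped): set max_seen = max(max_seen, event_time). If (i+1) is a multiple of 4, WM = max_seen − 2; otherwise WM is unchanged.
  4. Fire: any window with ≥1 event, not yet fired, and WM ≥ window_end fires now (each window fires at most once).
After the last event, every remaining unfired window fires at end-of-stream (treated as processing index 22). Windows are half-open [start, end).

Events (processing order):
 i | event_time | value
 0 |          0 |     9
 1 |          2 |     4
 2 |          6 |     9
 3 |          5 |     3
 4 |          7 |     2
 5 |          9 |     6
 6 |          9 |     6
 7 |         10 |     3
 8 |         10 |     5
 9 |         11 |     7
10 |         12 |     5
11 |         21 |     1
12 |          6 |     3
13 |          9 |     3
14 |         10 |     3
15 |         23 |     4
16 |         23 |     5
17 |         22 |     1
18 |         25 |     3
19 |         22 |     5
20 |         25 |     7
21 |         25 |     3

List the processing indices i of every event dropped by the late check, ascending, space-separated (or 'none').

12 13 14

i=0 t=0 v=9: → [0,5); WM=−∞
i=1 t=2 v=4: → [0,7); WM=−∞
i=2 t=6 v=9: → [0,11); WM=−∞
i=3 t=5 v=3: → [0,11); WM=4
i=4 t=7 v=2: → [0,12); WM=4
i=5 t=9 v=6: → [0,14); WM=4
i=6 t=9 v=6: → [0,14); WM=4
i=7 t=10 v=3: → [0,15); WM=8
i=8 t=10 v=5: → [0,15); WM=8
i=9 t=11 v=7: → [0,16); WM=8
i=10 t=12 v=5: → [0,17); WM=8
i=11 t=21 v=1: → [21,26); WM=19
i=12 t=6 v=3: DROP (t<19-3); WM=19
i=13 t=9 v=3: DROP (t<19-3); WM=19
i=14 t=10 v=3: DROP (t<19-3); WM=19
i=15 t=23 v=4: → [21,28); WM=21
i=16 t=23 v=5: → [21,28); WM=21
i=17 t=22 v=1: → [21,28); WM=21
i=18 t=25 v=3: → [21,30); WM=21
i=19 t=22 v=5: → [21,30); WM=23
i=20 t=25 v=7: → [21,30); WM=23
i=21 t=25 v=3: → [21,30); WM=23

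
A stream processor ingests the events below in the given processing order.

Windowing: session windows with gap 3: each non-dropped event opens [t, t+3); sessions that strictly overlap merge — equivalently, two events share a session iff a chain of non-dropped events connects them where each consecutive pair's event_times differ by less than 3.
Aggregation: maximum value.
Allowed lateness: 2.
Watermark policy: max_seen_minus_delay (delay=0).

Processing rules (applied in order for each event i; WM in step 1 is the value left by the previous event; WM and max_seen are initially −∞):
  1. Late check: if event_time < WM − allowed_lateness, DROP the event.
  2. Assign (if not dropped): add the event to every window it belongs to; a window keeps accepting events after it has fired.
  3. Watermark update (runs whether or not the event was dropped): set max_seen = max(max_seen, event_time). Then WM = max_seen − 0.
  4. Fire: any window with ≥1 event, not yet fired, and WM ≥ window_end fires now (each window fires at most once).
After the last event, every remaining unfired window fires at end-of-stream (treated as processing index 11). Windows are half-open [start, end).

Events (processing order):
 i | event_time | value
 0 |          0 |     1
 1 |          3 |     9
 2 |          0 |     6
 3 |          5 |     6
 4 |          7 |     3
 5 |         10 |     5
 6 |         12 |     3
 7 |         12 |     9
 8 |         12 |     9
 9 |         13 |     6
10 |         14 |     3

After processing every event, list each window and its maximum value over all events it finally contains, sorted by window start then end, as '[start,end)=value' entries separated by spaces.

[0,3)=1 [3,10)=9 [10,17)=9

i=0 t=0 v=1: → [0,3); WM=0
i=1 t=3 v=9: → [3,6); WM=3
i=2 t=0 v=6: DROP (t<3-2); WM=3
i=3 t=5 v=6: → [3,8); WM=5
i=4 t=7 v=3: → [3,10); WM=7
i=5 t=10 v=5: → [10,13); WM=10
i=6 t=12 v=3: → [10,15); WM=12
i=7 t=12 v=9: → [10,15); WM=12
i=8 t=12 v=9: → [10,15); WM=12
i=9 t=13 v=6: → [10,16); WM=13
i=10 t=14 v=3: → [10,17); WM=14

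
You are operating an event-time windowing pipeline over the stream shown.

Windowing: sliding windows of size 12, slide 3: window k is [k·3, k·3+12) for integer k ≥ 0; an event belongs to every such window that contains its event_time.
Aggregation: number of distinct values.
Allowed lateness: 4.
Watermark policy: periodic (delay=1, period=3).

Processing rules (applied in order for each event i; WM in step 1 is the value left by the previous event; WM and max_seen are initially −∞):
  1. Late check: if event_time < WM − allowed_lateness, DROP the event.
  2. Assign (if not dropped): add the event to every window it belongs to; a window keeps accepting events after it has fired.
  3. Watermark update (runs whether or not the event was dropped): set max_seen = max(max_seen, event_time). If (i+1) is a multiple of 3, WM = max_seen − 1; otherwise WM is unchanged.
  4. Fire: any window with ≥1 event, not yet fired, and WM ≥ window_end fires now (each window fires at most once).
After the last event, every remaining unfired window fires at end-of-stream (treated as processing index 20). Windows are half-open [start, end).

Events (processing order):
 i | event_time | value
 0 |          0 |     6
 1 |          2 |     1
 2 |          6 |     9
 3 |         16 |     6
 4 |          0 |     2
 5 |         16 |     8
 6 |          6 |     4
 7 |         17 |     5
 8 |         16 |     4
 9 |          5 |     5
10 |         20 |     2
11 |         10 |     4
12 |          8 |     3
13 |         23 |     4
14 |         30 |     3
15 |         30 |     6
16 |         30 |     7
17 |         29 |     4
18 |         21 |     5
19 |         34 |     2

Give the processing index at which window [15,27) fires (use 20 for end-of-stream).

i=0 t=0 v=6: → [0,12); WM=−∞
i=1 t=2 v=1: → [0,12); WM=−∞
i=2 t=6 v=9: → [6,18),[3,15),[0,12); WM=5
i=3 t=16 v=6: → [15,27),[12,24),[9,21),[6,18); WM=5
i=4 t=0 v=2: DROP (t<5-4); WM=5
i=5 t=16 v=8: → [15,27),[12,24),[9,21),[6,18); WM=15; [0,12) fires=3 [3,15) fires=1
i=6 t=6 v=4: DROP (t<15-4); WM=15
i=7 t=17 v=5: → [15,27),[12,24),[9,21),[6,18); WM=15
i=8 t=16 v=4: → [15,27),[12,24),[9,21),[6,18); WM=16
i=9 t=5 v=5: DROP (t<16-4); WM=16
i=10 t=20 v=2: → [18,30),[15,27),[12,24),[9,21); WM=16
i=11 t=10 v=4: DROP (t<16-4); WM=19; [6,18) fires=5
i=12 t=8 v=3: DROP (t<19-4); WM=19
i=13 t=23 v=4: → [21,33),[18,30),[15,27),[12,24); WM=19
i=14 t=30 v=3: → [30,42),[27,39),[24,36),[21,33); WM=29; [9,21) fires=5 [12,24) fires=5 [15,27) fires=5
i=15 t=30 v=6: → [30,42),[27,39),[24,36),[21,33); WM=29
i=16 t=30 v=7: → [30,42),[27,39),[24,36),[21,33); WM=29
i=17 t=29 v=4: → [27,39),[24,36),[21,33),[18,30); WM=29
i=18 t=21 v=5: DROP (t<29-4); WM=29
i=19 t=34 v=2: → [33,45),[30,42),[27,39),[24,36); WM=29

14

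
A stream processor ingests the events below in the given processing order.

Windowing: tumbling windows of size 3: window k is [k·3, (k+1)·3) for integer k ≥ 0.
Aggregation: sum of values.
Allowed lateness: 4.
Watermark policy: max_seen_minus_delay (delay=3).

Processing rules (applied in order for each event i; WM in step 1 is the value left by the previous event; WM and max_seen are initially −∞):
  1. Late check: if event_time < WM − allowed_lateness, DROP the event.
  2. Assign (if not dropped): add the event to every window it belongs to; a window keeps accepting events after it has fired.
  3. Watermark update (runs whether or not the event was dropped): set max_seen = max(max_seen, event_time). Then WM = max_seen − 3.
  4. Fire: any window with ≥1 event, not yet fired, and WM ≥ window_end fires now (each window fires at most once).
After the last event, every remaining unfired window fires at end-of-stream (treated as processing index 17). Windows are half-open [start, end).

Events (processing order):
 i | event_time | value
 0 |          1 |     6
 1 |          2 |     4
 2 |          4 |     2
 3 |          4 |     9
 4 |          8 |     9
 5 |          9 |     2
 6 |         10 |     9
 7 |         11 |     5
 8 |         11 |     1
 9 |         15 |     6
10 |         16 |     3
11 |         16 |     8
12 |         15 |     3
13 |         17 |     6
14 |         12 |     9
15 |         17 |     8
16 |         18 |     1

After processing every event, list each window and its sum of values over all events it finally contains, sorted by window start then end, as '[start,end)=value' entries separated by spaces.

i=0 t=1 v=6: → [0,3); WM=-2
i=1 t=2 v=4: → [0,3); WM=-1
i=2 t=4 v=2: → [3,6); WM=1
i=3 t=4 v=9: → [3,6); WM=1
i=4 t=8 v=9: → [6,9); WM=5; [0,3) fires=10
i=5 t=9 v=2: → [9,12); WM=6; [3,6) fires=11
i=6 t=10 v=9: → [9,12); WM=7
i=7 t=11 v=5: → [9,12); WM=8
i=8 t=11 v=1: → [9,12); WM=8
i=9 t=15 v=6: → [15,18); WM=12; [6,9) fires=9 [9,12) fires=17
i=10 t=16 v=3: → [15,18); WM=13
i=11 t=16 v=8: → [15,18); WM=13
i=12 t=15 v=3: → [15,18); WM=13
i=13 t=17 v=6: → [15,18); WM=14
i=14 t=12 v=9: → [12,15); WM=14
i=15 t=17 v=8: → [15,18); WM=14
i=16 t=18 v=1: → [18,21); WM=15; [12,15) fires=9

[0,3)=10 [3,6)=11 [6,9)=9 [9,12)=17 [12,15)=9 [15,18)=34 [18,21)=1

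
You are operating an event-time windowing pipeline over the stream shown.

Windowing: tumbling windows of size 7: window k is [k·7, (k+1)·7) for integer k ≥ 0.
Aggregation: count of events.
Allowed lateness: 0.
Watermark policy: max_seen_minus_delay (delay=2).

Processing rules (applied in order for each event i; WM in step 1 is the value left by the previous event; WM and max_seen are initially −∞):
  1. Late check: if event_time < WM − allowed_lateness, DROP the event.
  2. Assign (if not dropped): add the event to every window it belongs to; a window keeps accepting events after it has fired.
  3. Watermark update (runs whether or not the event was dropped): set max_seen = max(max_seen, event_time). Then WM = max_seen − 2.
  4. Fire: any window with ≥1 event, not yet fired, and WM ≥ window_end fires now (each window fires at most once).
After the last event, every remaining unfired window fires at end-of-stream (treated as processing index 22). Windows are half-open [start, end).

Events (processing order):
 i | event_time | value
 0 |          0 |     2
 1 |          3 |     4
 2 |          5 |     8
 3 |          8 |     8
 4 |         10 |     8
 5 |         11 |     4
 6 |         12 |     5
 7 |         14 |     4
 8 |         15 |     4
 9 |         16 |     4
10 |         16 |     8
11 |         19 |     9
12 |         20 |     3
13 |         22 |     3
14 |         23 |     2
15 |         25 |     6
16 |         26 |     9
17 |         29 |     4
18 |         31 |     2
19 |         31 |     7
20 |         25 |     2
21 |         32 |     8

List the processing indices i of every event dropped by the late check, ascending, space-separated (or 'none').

20

i=0 t=0 v=2: → [0,7); WM=-2
i=1 t=3 v=4: → [0,7); WM=1
i=2 t=5 v=8: → [0,7); WM=3
i=3 t=8 v=8: → [7,14); WM=6
i=4 t=10 v=8: → [7,14); WM=8; [0,7) fires=3
i=5 t=11 v=4: → [7,14); WM=9
i=6 t=12 v=5: → [7,14); WM=10
i=7 t=14 v=4: → [14,21); WM=12
i=8 t=15 v=4: → [14,21); WM=13
i=9 t=16 v=4: → [14,21); WM=14; [7,14) fires=4
i=10 t=16 v=8: → [14,21); WM=14
i=11 t=19 v=9: → [14,21); WM=17
i=12 t=20 v=3: → [14,21); WM=18
i=13 t=22 v=3: → [21,28); WM=20
i=14 t=23 v=2: → [21,28); WM=21; [14,21) fires=6
i=15 t=25 v=6: → [21,28); WM=23
i=16 t=26 v=9: → [21,28); WM=24
i=17 t=29 v=4: → [28,35); WM=27
i=18 t=31 v=2: → [28,35); WM=29; [21,28) fires=4
i=19 t=31 v=7: → [28,35); WM=29
i=20 t=25 v=2: DROP (t<29-0); WM=29
i=21 t=32 v=8: → [28,35); WM=30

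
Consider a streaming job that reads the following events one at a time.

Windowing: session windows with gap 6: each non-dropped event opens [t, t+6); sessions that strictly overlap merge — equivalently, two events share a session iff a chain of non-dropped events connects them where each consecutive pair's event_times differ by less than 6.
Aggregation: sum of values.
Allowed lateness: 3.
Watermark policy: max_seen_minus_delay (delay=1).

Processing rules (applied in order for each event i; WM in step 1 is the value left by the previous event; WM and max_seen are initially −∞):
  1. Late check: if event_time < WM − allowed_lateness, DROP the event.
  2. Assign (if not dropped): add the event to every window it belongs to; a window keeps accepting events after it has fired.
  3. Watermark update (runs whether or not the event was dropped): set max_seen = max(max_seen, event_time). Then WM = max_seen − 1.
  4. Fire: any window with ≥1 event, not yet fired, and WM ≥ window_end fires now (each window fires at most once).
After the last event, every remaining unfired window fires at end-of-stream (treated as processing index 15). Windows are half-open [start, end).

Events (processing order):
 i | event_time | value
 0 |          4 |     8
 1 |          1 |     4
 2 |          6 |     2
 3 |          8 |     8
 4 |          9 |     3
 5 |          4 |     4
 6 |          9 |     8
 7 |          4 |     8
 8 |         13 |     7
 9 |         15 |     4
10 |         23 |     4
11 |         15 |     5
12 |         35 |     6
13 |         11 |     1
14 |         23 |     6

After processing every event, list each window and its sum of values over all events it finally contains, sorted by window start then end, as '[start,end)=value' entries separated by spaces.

i=0 t=4 v=8: → [4,10); WM=3
i=1 t=1 v=4: → [1,10); WM=3
i=2 t=6 v=2: → [1,12); WM=5
i=3 t=8 v=8: → [1,14); WM=7
i=4 t=9 v=3: → [1,15); WM=8
i=5 t=4 v=4: DROP (t<8-3); WM=8
i=6 t=9 v=8: → [1,15); WM=8
i=7 t=4 v=8: DROP (t<8-3); WM=8
i=8 t=13 v=7: → [1,19); WM=12
i=9 t=15 v=4: → [1,21); WM=14
i=10 t=23 v=4: → [23,29); WM=22
i=11 t=15 v=5: DROP (t<22-3); WM=22
i=12 t=35 v=6: → [35,41); WM=34
i=13 t=11 v=1: DROP (t<34-3); WM=34
i=14 t=23 v=6: DROP (t<34-3); WM=34

[1,21)=44 [23,29)=4 [35,41)=6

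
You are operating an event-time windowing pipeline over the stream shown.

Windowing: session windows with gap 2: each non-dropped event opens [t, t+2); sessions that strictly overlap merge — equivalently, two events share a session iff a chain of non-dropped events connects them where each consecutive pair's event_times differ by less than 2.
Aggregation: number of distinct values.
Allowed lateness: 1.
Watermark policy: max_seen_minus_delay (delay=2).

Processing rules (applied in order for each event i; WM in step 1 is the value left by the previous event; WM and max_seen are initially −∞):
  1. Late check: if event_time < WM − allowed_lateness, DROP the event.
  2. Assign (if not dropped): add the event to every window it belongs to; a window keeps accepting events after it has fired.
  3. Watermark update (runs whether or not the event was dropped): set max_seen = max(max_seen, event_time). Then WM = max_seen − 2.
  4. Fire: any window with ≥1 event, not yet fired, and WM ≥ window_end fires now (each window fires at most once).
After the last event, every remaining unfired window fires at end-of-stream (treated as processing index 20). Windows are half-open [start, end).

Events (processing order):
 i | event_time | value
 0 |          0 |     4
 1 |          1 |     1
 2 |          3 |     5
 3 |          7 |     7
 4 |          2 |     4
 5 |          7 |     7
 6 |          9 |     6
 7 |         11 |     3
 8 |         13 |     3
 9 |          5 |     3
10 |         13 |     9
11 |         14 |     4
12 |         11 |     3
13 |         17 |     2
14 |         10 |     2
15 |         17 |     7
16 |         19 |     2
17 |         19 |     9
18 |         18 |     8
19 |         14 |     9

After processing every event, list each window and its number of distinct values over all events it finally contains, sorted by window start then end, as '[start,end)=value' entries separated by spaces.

i=0 t=0 v=4: → [0,2); WM=-2
i=1 t=1 v=1: → [0,3); WM=-1
i=2 t=3 v=5: → [3,5); WM=1
i=3 t=7 v=7: → [7,9); WM=5
i=4 t=2 v=4: DROP (t<5-1); WM=5
i=5 t=7 v=7: → [7,9); WM=5
i=6 t=9 v=6: → [9,11); WM=7
i=7 t=11 v=3: → [11,13); WM=9
i=8 t=13 v=3: → [13,15); WM=11
i=9 t=5 v=3: DROP (t<11-1); WM=11
i=10 t=13 v=9: → [13,15); WM=11
i=11 t=14 v=4: → [13,16); WM=12
i=12 t=11 v=3: → [11,13); WM=12
i=13 t=17 v=2: → [17,19); WM=15
i=14 t=10 v=2: DROP (t<15-1); WM=15
i=15 t=17 v=7: → [17,19); WM=15
i=16 t=19 v=2: → [19,21); WM=17
i=17 t=19 v=9: → [19,21); WM=17
i=18 t=18 v=8: → [17,21); WM=17
i=19 t=14 v=9: DROP (t<17-1); WM=17

[0,3)=2 [3,5)=1 [7,9)=1 [9,11)=1 [11,13)=1 [13,16)=3 [17,21)=4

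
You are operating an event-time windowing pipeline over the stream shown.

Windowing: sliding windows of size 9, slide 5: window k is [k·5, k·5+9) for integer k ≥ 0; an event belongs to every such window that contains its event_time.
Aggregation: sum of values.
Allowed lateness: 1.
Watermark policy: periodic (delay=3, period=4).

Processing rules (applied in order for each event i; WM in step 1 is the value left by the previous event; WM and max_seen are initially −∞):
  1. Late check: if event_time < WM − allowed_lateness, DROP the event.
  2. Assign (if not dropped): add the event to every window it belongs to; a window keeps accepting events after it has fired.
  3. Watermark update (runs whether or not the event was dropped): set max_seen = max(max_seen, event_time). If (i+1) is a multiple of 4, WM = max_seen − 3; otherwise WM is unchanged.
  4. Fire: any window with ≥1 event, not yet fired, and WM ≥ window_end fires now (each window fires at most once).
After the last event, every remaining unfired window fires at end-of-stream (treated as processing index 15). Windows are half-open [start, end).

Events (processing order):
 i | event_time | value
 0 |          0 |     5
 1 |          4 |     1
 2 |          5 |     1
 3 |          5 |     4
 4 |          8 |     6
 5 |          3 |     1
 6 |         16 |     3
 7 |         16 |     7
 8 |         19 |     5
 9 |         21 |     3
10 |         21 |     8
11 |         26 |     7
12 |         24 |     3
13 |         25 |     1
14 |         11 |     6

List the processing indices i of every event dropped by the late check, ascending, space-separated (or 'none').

i=0 t=0 v=5: → [0,9); WM=−∞
i=1 t=4 v=1: → [0,9); WM=−∞
i=2 t=5 v=1: → [5,14),[0,9); WM=−∞
i=3 t=5 v=4: → [5,14),[0,9); WM=2
i=4 t=8 v=6: → [5,14),[0,9); WM=2
i=5 t=3 v=1: → [0,9); WM=2
i=6 t=16 v=3: → [15,24),[10,19); WM=2
i=7 t=16 v=7: → [15,24),[10,19); WM=13; [0,9) fires=18
i=8 t=19 v=5: → [15,24); WM=13
i=9 t=21 v=3: → [20,29),[15,24); WM=13
i=10 t=21 v=8: → [20,29),[15,24); WM=13
i=11 t=26 v=7: → [25,34),[20,29); WM=23; [5,14) fires=11 [10,19) fires=10
i=12 t=24 v=3: → [20,29); WM=23
i=13 t=25 v=1: → [25,34),[20,29); WM=23
i=14 t=11 v=6: DROP (t<23-1); WM=23

14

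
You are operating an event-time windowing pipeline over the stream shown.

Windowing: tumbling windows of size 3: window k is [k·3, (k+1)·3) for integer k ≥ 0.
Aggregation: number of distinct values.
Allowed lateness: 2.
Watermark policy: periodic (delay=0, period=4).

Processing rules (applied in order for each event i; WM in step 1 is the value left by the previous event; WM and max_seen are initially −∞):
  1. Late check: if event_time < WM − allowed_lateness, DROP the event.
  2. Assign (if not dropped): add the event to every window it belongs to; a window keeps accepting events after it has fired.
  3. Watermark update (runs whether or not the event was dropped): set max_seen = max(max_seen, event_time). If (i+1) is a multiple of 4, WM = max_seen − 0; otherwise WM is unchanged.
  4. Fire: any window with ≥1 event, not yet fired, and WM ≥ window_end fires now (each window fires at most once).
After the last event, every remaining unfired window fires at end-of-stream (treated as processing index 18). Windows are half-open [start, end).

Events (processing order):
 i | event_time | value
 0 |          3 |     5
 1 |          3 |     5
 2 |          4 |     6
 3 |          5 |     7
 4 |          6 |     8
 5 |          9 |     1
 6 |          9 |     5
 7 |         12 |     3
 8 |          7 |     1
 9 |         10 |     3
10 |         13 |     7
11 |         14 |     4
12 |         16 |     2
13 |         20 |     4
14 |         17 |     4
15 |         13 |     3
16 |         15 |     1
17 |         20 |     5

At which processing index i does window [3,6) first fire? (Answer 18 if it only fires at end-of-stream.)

7

i=0 t=3 v=5: → [3,6); WM=−∞
i=1 t=3 v=5: → [3,6); WM=−∞
i=2 t=4 v=6: → [3,6); WM=−∞
i=3 t=5 v=7: → [3,6); WM=5
i=4 t=6 v=8: → [6,9); WM=5
i=5 t=9 v=1: → [9,12); WM=5
i=6 t=9 v=5: → [9,12); WM=5
i=7 t=12 v=3: → [12,15); WM=12; [3,6) fires=3 [6,9) fires=1 [9,12) fires=2
i=8 t=7 v=1: DROP (t<12-2); WM=12
i=9 t=10 v=3: → [9,12); WM=12
i=10 t=13 v=7: → [12,15); WM=12
i=11 t=14 v=4: → [12,15); WM=14
i=12 t=16 v=2: → [15,18); WM=14
i=13 t=20 v=4: → [18,21); WM=14
i=14 t=17 v=4: → [15,18); WM=14
i=15 t=13 v=3: → [12,15); WM=20; [12,15) fires=3 [15,18) fires=2
i=16 t=15 v=1: DROP (t<20-2); WM=20
i=17 t=20 v=5: → [18,21); WM=20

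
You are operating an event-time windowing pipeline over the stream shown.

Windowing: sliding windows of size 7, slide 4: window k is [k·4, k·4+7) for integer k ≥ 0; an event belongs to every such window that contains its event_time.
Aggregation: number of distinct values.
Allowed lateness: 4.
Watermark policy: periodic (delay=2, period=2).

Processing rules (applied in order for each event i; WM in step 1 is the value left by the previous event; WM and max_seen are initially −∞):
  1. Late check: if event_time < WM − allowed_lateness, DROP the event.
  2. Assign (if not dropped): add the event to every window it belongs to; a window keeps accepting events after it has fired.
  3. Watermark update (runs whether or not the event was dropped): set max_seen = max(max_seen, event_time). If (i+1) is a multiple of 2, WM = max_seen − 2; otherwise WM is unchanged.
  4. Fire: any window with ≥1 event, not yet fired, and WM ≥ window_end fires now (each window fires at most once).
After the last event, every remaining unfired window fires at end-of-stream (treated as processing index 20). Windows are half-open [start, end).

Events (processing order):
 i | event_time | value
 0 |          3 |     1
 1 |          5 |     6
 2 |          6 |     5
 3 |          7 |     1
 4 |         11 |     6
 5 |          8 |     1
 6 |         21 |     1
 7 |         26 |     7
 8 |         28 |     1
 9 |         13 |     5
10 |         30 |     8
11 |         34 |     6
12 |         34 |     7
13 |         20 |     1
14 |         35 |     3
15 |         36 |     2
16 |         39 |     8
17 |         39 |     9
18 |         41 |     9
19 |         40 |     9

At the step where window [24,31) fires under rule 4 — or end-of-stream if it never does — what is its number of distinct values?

i=0 t=3 v=1: → [0,7); WM=−∞
i=1 t=5 v=6: → [4,11),[0,7); WM=3
i=2 t=6 v=5: → [4,11),[0,7); WM=3
i=3 t=7 v=1: → [4,11); WM=5
i=4 t=11 v=6: → [8,15); WM=5
i=5 t=8 v=1: → [8,15),[4,11); WM=9; [0,7) fires=3
i=6 t=21 v=1: → [20,27),[16,23); WM=9
i=7 t=26 v=7: → [24,31),[20,27); WM=24; [4,11) fires=3 [8,15) fires=2 [16,23) fires=1
i=8 t=28 v=1: → [28,35),[24,31); WM=24
i=9 t=13 v=5: DROP (t<24-4); WM=26
i=10 t=30 v=8: → [28,35),[24,31); WM=26
i=11 t=34 v=6: → [32,39),[28,35); WM=32; [20,27) fires=2 [24,31) fires=3
i=12 t=34 v=7: → [32,39),[28,35); WM=32
i=13 t=20 v=1: DROP (t<32-4); WM=32
i=14 t=35 v=3: → [32,39); WM=32
i=15 t=36 v=2: → [36,43),[32,39); WM=34
i=16 t=39 v=8: → [36,43); WM=34
i=17 t=39 v=9: → [36,43); WM=37; [28,35) fires=4
i=18 t=41 v=9: → [40,47),[36,43); WM=37
i=19 t=40 v=9: → [40,47),[36,43); WM=39; [32,39) fires=4

3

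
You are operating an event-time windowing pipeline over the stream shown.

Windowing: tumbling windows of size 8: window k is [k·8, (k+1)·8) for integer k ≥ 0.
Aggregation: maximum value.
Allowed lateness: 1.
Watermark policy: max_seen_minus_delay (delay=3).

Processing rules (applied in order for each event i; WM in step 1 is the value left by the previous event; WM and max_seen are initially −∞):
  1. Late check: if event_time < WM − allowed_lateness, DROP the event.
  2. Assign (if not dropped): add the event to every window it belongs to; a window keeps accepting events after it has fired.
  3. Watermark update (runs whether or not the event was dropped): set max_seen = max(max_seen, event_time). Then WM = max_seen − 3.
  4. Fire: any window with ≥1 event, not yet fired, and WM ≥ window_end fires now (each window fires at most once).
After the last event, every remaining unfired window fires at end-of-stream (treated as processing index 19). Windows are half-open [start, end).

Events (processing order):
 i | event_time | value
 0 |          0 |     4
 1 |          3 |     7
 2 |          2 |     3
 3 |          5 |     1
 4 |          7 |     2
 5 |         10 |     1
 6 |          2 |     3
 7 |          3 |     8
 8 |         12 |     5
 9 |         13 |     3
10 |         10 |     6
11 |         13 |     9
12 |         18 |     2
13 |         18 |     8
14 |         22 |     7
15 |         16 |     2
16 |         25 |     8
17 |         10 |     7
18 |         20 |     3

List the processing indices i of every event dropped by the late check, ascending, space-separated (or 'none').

i=0 t=0 v=4: → [0,8); WM=-3
i=1 t=3 v=7: → [0,8); WM=0
i=2 t=2 v=3: → [0,8); WM=0
i=3 t=5 v=1: → [0,8); WM=2
i=4 t=7 v=2: → [0,8); WM=4
i=5 t=10 v=1: → [8,16); WM=7
i=6 t=2 v=3: DROP (t<7-1); WM=7
i=7 t=3 v=8: DROP (t<7-1); WM=7
i=8 t=12 v=5: → [8,16); WM=9; [0,8) fires=7
i=9 t=13 v=3: → [8,16); WM=10
i=10 t=10 v=6: → [8,16); WM=10
i=11 t=13 v=9: → [8,16); WM=10
i=12 t=18 v=2: → [16,24); WM=15
i=13 t=18 v=8: → [16,24); WM=15
i=14 t=22 v=7: → [16,24); WM=19; [8,16) fires=9
i=15 t=16 v=2: DROP (t<19-1); WM=19
i=16 t=25 v=8: → [24,32); WM=22
i=17 t=10 v=7: DROP (t<22-1); WM=22
i=18 t=20 v=3: DROP (t<22-1); WM=22

6 7 15 17 18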